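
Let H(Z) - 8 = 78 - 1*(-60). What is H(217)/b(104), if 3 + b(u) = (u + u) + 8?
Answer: 146/213 ≈ 0.68545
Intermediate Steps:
H(Z) = 146 (H(Z) = 8 + (78 - 1*(-60)) = 8 + (78 + 60) = 8 + 138 = 146)
b(u) = 5 + 2*u (b(u) = -3 + ((u + u) + 8) = -3 + (2*u + 8) = -3 + (8 + 2*u) = 5 + 2*u)
H(217)/b(104) = 146/(5 + 2*104) = 146/(5 + 208) = 146/213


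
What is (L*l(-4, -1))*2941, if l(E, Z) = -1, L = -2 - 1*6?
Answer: 23528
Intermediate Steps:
L = -8 (L = -2 - 6 = -8)
(L*l(-4, -1))*2941 = -8*(-1)*2941 = 8*2941 = 23528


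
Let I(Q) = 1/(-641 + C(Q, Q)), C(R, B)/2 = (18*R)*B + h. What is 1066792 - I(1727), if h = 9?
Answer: 114541906159431/107370421 ≈ 1.0668e+6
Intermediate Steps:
C(R, B) = 18 + 36*B*R (C(R, B) = 2*((18*R)*B + 9) = 2*(18*B*R + 9) = 2*(9 + 18*B*R) = 18 + 36*B*R)
I(Q) = 1/(-623 + 36*Q²) (I(Q) = 1/(-641 + (18 + 36*Q*Q)) = 1/(-641 + (18 + 36*Q²)) = 1/(-623 + 36*Q²))
1066792 - I(1727) = 1066792 - 1/(-623 + 36*1727²) = 1066792 - 1/(-623 + 36*2982529) = 1066792 - 1/(-623 + 107371044) = 1066792 - 1/107370421 = 114541906159431/107370421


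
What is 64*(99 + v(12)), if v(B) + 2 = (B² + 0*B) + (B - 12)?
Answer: 15424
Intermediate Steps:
v(B) = -14 + B + B² (v(B) = -2 + ((B² + 0*B) + (B - 12)) = -2 + ((B² + 0) + (-12 + B)) = -2 + (B² + (-12 + B)) = -2 + (-12 + B + B²) = -14 + B + B²)
64*(99 + v(12)) = 64*(99 + (-14 + 12 + 12²)) = 64*(99 + (-14 + 12 + 144)) = 64*(99 + 142) = 64*241 = 15424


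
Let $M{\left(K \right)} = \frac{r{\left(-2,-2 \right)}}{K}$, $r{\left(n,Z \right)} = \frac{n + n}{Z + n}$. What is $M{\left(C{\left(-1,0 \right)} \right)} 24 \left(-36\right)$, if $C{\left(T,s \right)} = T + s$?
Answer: $864$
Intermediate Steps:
$r{\left(n,Z \right)} = \frac{2 n}{Z + n}$
$M{\left(K \right)} = \frac{1}{K}$ ($M{\left(K \right)} = \frac{2 \left(-2\right) \frac{1}{-2 - 2}}{K} = \frac{2 \left(-2\right) \frac{1}{-4}}{K} = \frac{2 \left(-2\right) \left(- \frac{1}{4}\right)}{K} = 1 \frac{1}{K} = \frac{1}{K}$)
$M{\left(C{\left(-1,0 \right)} \right)} 24 \left(-36\right) = \frac{1}{-1 + 0} \cdot 24 \left(-36\right) = \frac{1}{-1} \cdot 24 \left(-36\right) = \left(-1\right) 24 \left(-36\right) = \left(-24\right) \left(-36\right) = 864$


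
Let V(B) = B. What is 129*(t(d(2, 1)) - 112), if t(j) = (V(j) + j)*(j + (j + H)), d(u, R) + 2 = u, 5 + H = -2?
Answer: -14448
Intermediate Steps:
H = -7 (H = -5 - 2 = -7)
d(u, R) = -2 + u
t(j) = 2*j*(-7 + 2*j) (t(j) = (j + j)*(j + (j - 7)) = (2*j)*(j + (-7 + j)) = (2*j)*(-7 + 2*j) = 2*j*(-7 + 2*j))
129*(t(d(2, 1)) - 112) = 129*(2*(-2 + 2)*(-7 + 2*(-2 + 2)) - 112) = 129*(2*0*(-7 + 2*0) - 112) = 129*(2*0*(-7 + 0) - 112) = 129*(2*0*(-7) - 112) = 129*(0 - 112) = 129*(-112) = -14448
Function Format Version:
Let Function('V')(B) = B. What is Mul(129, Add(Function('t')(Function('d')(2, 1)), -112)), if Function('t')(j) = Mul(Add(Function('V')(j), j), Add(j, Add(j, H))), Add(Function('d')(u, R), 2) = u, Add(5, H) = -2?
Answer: -14448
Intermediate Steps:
H = -7 (H = Add(-5, -2) = -7)
Function('d')(u, R) = Add(-2, u)
Function('t')(j) = Mul(2, j, Add(-7, Mul(2, j))) (Function('t')(j) = Mul(Add(j, j), Add(j, Add(j, -7))) = Mul(Mul(2, j), Add(j, Add(-7, j))) = Mul(Mul(2, j), Add(-7, Mul(2, j))) = Mul(2, j, Add(-7, Mul(2, j))))
Mul(129, Add(Function('t')(Function('d')(2, 1)), -112)) = Mul(129, Add(Mul(2, Add(-2, 2), Add(-7, Mul(2, Add(-2, 2)))), -112)) = Mul(129, Add(Mul(2, 0, Add(-7, Mul(2, 0))), -112)) = Mul(129, Add(Mul(2, 0, Add(-7, 0)), -112)) = Mul(129, Add(Mul(2, 0, -7), -112)) = Mul(129, Add(0, -112)) = Mul(129, -112) = -14448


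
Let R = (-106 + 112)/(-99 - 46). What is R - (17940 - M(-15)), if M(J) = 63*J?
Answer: -2738331/145 ≈ -18885.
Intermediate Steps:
R = -6/145 (R = 6/(-145) = 6*(-1/145) = -6/145 ≈ -0.041379)
R - (17940 - M(-15)) = -6/145 - (17940 - 63*(-15)) = -6/145 - (17940 - 1*(-945)) = -6/145 - (17940 + 945) = -6/145 - 1*18885 = -6/145 - 18885 = -2738331/145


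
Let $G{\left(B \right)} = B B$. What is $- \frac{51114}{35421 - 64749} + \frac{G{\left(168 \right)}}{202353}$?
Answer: $\frac{620601373}{329700488} \approx 1.8823$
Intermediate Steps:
$G{\left(B \right)} = B^{2}$
$- \frac{51114}{35421 - 64749} + \frac{G{\left(168 \right)}}{202353} = - \frac{51114}{35421 - 64749} + \frac{168^{2}}{202353} = - \frac{51114}{-29328} + 28224 \cdot \frac{1}{202353} = \left(-51114\right) \left(- \frac{1}{29328}\right) + \frac{9408}{67451} = \frac{8519}{4888} + \frac{9408}{67451} = \frac{620601373}{329700488}$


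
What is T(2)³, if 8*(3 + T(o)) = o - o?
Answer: -27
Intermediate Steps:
T(o) = -3 (T(o) = -3 + (o - o)/8 = -3 + (⅛)*0 = -3 + 0 = -3)
T(2)³ = (-3)³ = -27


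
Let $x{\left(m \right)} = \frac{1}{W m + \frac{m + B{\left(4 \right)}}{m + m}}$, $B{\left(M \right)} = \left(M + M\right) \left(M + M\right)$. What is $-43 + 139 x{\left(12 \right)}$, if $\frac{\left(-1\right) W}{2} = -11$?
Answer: $- \frac{68095}{1603} \approx -42.48$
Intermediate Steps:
$B{\left(M \right)} = 4 M^{2}$ ($B{\left(M \right)} = 2 M 2 M = 4 M^{2}$)
$W = 22$ ($W = \left(-2\right) \left(-11\right) = 22$)
$x{\left(m \right)} = \frac{1}{22 m + \frac{64 + m}{2 m}}$ ($x{\left(m \right)} = \frac{1}{22 m + \frac{m + 4 \cdot 4^{2}}{m + m}} = \frac{1}{22 m + \frac{m + 4 \cdot 16}{2 m}} = \frac{1}{22 m + \left(m + 64\right) \frac{1}{2 m}} = \frac{1}{22 m + \left(64 + m\right) \frac{1}{2 m}} = \frac{1}{22 m + \frac{64 + m}{2 m}}$)
$-43 + 139 x{\left(12 \right)} = -43 + 139 \cdot 2 \cdot 12 \frac{1}{64 + 12 + 44 \cdot 12^{2}} = -43 + 139 \cdot 2 \cdot 12 \frac{1}{64 + 12 + 44 \cdot 144} = -43 + 139 \cdot 2 \cdot 12 \frac{1}{64 + 12 + 6336} = -43 + 139 \cdot 2 \cdot 12 \cdot \frac{1}{6412} = -43 + 139 \cdot \frac{6}{1603} = -43 + \frac{834}{1603} = - \frac{68095}{1603}$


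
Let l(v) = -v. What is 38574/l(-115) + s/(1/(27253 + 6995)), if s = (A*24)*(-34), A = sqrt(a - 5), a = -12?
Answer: 38574/115 - 27946368*I*sqrt(17) ≈ 335.43 - 1.1523e+8*I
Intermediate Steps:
A = I*sqrt(17) (A = sqrt(-12 - 5) = sqrt(-17) = I*sqrt(17) ≈ 4.1231*I)
s = -816*I*sqrt(17) (s = ((I*sqrt(17))*24)*(-34) = (24*I*sqrt(17))*(-34) = -816*I*sqrt(17) ≈ -3364.5*I)
38574/l(-115) + s/(1/(27253 + 6995)) = 38574/((-1*(-115))) + (-816*I*sqrt(17))/(1/(27253 + 6995)) = 38574/115 + (-816*I*sqrt(17))/(1/34248) = 38574*(1/115) + (-816*I*sqrt(17))/(1/34248) = 38574/115 - 816*I*sqrt(17)*34248 = 38574/115 - 27946368*I*sqrt(17)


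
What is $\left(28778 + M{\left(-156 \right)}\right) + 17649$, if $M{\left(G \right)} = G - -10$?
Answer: $46281$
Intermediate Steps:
$M{\left(G \right)} = 10 + G$ ($M{\left(G \right)} = G + 10 = 10 + G$)
$\left(28778 + M{\left(-156 \right)}\right) + 17649 = \left(28778 + \left(10 - 156\right)\right) + 17649 = \left(28778 - 146\right) + 17649 = 28632 + 17649 = 46281$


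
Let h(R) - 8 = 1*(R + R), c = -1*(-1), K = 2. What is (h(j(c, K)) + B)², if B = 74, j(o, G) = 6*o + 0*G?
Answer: 8836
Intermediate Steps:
c = 1
j(o, G) = 6*o (j(o, G) = 6*o + 0 = 6*o)
h(R) = 8 + 2*R (h(R) = 8 + 1*(R + R) = 8 + 1*(2*R) = 8 + 2*R)
(h(j(c, K)) + B)² = ((8 + 2*(6*1)) + 74)² = ((8 + 2*6) + 74)² = ((8 + 12) + 74)² = (20 + 74)² = 94² = 8836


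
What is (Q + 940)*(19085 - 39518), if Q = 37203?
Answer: -779375919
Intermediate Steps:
(Q + 940)*(19085 - 39518) = (37203 + 940)*(19085 - 39518) = 38143*(-20433) = -779375919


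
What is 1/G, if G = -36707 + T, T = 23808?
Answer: -1/12899 ≈ -7.7525e-5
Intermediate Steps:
G = -12899 (G = -36707 + 23808 = -12899)
1/G = 1/(-12899) = -1/12899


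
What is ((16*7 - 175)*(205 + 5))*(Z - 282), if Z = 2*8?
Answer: 3519180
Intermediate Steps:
Z = 16
((16*7 - 175)*(205 + 5))*(Z - 282) = ((16*7 - 175)*(205 + 5))*(16 - 282) = ((112 - 175)*210)*(-266) = -63*210*(-266) = -13230*(-266) = 3519180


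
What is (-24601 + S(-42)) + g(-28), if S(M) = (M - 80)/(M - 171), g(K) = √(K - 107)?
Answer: -5239891/213 + 3*I*√15 ≈ -24600.0 + 11.619*I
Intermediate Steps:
g(K) = √(-107 + K)
S(M) = (-80 + M)/(-171 + M)
(-24601 + S(-42)) + g(-28) = (-24601 + (-80 - 42)/(-171 - 42)) + √(-107 - 28) = (-24601 - 122/(-213)) + √(-135) = (-24601 - 1/213*(-122)) + 3*I*√15 = (-24601 + 122/213) + 3*I*√15 = -5239891/213 + 3*I*√15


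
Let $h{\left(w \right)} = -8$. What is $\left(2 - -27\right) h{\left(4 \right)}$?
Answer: $-232$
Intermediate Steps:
$\left(2 - -27\right) h{\left(4 \right)} = \left(2 - -27\right) \left(-8\right) = \left(2 + 27\right) \left(-8\right) = 29 \left(-8\right) = -232$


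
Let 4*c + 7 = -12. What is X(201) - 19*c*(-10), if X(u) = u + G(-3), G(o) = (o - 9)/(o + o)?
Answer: -1399/2 ≈ -699.50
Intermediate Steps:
G(o) = (-9 + o)/(2*o) (G(o) = (-9 + o)/((2*o)) = (-9 + o)*(1/(2*o)) = (-9 + o)/(2*o))
c = -19/4 (c = -7/4 + (¼)*(-12) = -7/4 - 3 = -19/4 ≈ -4.7500)
X(u) = 2 + u (X(u) = u + (½)*(-9 - 3)/(-3) = u + (½)*(-⅓)*(-12) = u + 2 = 2 + u)
X(201) - 19*c*(-10) = (2 + 201) - 19*(-19/4)*(-10) = 203 - (-361)*(-10)/4 = 203 - 1*1805/2 = 203 - 1805/2 = -1399/2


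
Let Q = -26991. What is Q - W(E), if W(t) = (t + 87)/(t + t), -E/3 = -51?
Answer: -1376581/51 ≈ -26992.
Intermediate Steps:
E = 153 (E = -3*(-51) = 153)
W(t) = (87 + t)/(2*t) (W(t) = (87 + t)/((2*t)) = (87 + t)*(1/(2*t)) = (87 + t)/(2*t))
Q - W(E) = -26991 - (87 + 153)/(2*153) = -26991 - 240/(2*153) = -26991 - 1*40/51 = -26991 - 40/51 = -1376581/51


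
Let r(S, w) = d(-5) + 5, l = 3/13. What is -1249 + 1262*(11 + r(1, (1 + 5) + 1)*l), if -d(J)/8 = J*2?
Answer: 486039/13 ≈ 37388.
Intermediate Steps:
d(J) = -16*J (d(J) = -8*J*2 = -16*J)
l = 3/13 (l = 3*(1/13) = 3/13 ≈ 0.23077)
r(S, w) = 85 (r(S, w) = -16*(-5) + 5 = 80 + 5 = 85)
-1249 + 1262*(11 + r(1, (1 + 5) + 1)*l) = -1249 + 1262*(11 + 85*(3/13)) = -1249 + 1262*(11 + 255/13) = -1249 + 1262*(398/13) = -1249 + 502276/13 = 486039/13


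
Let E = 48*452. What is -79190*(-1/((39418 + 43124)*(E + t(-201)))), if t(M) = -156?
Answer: 7919/177795468 ≈ 4.4540e-5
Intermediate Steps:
E = 21696
-79190*(-1/((39418 + 43124)*(E + t(-201)))) = -79190*(-1/((21696 - 156)*(39418 + 43124))) = -79190/((-21540*82542)) = -79190/((-1*1777954680)) = -79190/(-1777954680) = -79190*(-1/1777954680) = 7919/177795468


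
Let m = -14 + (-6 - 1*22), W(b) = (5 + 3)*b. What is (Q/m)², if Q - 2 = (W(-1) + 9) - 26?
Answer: 529/1764 ≈ 0.29989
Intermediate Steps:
W(b) = 8*b
Q = -23 (Q = 2 + ((8*(-1) + 9) - 26) = 2 + ((-8 + 9) - 26) = 2 + (1 - 26) = 2 - 25 = -23)
m = -42 (m = -14 + (-6 - 22) = -14 - 28 = -42)
(Q/m)² = (-23/(-42))² = (-23*(-1/42))² = (23/42)² = 529/1764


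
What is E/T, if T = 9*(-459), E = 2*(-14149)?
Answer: 28298/4131 ≈ 6.8502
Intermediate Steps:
E = -28298
T = -4131
E/T = -28298/(-4131) = -28298*(-1/4131) = 28298/4131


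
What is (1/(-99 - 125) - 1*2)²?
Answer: 201601/50176 ≈ 4.0179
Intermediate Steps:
(1/(-99 - 125) - 1*2)² = (1/(-224) - 2)² = (-1/224 - 2)² = (-449/224)² = 201601/50176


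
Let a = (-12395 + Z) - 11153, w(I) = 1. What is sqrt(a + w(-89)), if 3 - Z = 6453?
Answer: 3*I*sqrt(3333) ≈ 173.2*I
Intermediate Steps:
Z = -6450 (Z = 3 - 1*6453 = 3 - 6453 = -6450)
a = -29998 (a = (-12395 - 6450) - 11153 = -18845 - 11153 = -29998)
sqrt(a + w(-89)) = sqrt(-29998 + 1) = sqrt(-29997) = 3*I*sqrt(3333)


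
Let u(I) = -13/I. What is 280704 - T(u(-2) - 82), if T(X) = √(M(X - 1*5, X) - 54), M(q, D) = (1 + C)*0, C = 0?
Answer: 280704 - 3*I*√6 ≈ 2.807e+5 - 7.3485*I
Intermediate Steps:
M(q, D) = 0 (M(q, D) = (1 + 0)*0 = 1*0 = 0)
T(X) = 3*I*√6 (T(X) = √(0 - 54) = √(-54) = 3*I*√6)
280704 - T(u(-2) - 82) = 280704 - 3*I*√6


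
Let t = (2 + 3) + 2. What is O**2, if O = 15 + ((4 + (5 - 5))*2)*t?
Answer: 5041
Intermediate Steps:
t = 7 (t = 5 + 2 = 7)
O = 71 (O = 15 + ((4 + (5 - 5))*2)*7 = 15 + ((4 + 0)*2)*7 = 15 + (4*2)*7 = 15 + 8*7 = 15 + 56 = 71)
O**2 = 71**2 = 5041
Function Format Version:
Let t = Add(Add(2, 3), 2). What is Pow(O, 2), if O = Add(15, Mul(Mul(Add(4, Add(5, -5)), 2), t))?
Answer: 5041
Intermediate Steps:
t = 7 (t = Add(5, 2) = 7)
O = 71 (O = Add(15, Mul(Mul(Add(4, Add(5, -5)), 2), 7)) = Add(15, Mul(Mul(Add(4, 0), 2), 7)) = Add(15, Mul(Mul(4, 2), 7)) = Add(15, Mul(8, 7)) = Add(15, 56) = 71)
Pow(O, 2) = Pow(71, 2) = 5041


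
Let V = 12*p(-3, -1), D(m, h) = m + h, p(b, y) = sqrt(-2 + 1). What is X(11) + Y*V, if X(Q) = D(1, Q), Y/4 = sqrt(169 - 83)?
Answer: 12 + 48*I*sqrt(86) ≈ 12.0 + 445.13*I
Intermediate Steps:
p(b, y) = I (p(b, y) = sqrt(-1) = I)
Y = 4*sqrt(86) (Y = 4*sqrt(169 - 83) = 4*sqrt(86) ≈ 37.094)
D(m, h) = h + m
X(Q) = 1 + Q (X(Q) = Q + 1 = 1 + Q)
V = 12*I ≈ 12.0*I
X(11) + Y*V = (1 + 11) + (4*sqrt(86))*(12*I) = 12 + 48*I*sqrt(86)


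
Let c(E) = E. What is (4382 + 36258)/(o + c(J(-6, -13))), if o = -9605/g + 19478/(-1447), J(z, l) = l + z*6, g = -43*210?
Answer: -106203780480/160448399 ≈ -661.92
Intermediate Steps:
g = -9030
J(z, l) = l + 6*z
o = -32397581/2613282 (o = -9605/(-9030) + 19478/(-1447) = -9605*(-1/9030) + 19478*(-1/1447) = 1921/1806 - 19478/1447 = -32397581/2613282 ≈ -12.397)
(4382 + 36258)/(o + c(J(-6, -13))) = (4382 + 36258)/(-32397581/2613282 + (-13 + 6*(-6))) = 40640/(-32397581/2613282 + (-13 - 36)) = 40640/(-32397581/2613282 - 49) = 40640/(-160448399/2613282) = 40640*(-2613282/160448399) = -106203780480/160448399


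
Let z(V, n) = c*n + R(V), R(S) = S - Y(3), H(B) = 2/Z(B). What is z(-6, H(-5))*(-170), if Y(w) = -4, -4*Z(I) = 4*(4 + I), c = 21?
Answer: -6800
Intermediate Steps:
Z(I) = -4 - I (Z(I) = -(4 + I) = -(16 + 4*I)/4 = -4 - I)
H(B) = 2/(-4 - B)
R(S) = 4 + S (R(S) = S - 1*(-4) = S + 4 = 4 + S)
z(V, n) = 4 + V + 21*n (z(V, n) = 21*n + (4 + V) = 4 + V + 21*n)
z(-6, H(-5))*(-170) = (4 - 6 + 21*(-2/(4 - 5)))*(-170) = (4 - 6 + 21*(-2/(-1)))*(-170) = (4 - 6 + 21*(-2*(-1)))*(-170) = (4 - 6 + 21*2)*(-170) = (4 - 6 + 42)*(-170) = 40*(-170) = -6800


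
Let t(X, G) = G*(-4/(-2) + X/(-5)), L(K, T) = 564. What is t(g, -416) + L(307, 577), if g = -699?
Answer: -292124/5 ≈ -58425.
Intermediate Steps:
t(X, G) = G*(2 - X/5) (t(X, G) = G*(-4*(-½) + X*(-⅕)) = G*(2 - X/5))
t(g, -416) + L(307, 577) = (⅕)*(-416)*(10 - 1*(-699)) + 564 = (⅕)*(-416)*(10 + 699) + 564 = (⅕)*(-416)*709 + 564 = -294944/5 + 564 = -292124/5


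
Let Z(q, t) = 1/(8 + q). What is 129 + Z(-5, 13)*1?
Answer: 388/3 ≈ 129.33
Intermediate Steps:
129 + Z(-5, 13)*1 = 129 + 1/(8 - 5) = 129 + 1/3 = 129 + (⅓)*1 = 129 + ⅓ = 388/3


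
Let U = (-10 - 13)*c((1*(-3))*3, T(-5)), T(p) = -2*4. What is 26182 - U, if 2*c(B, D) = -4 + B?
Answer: 52065/2 ≈ 26033.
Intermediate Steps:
T(p) = -8
c(B, D) = -2 + B/2 (c(B, D) = (-4 + B)/2 = -2 + B/2)
U = 299/2 (U = (-10 - 13)*(-2 + ((1*(-3))*3)/2) = -23*(-2 + (-3*3)/2) = -23*(-2 + (½)*(-9)) = -23*(-2 - 9/2) = -23*(-13/2) = 299/2 ≈ 149.50)
26182 - U = 26182 - 1*299/2 = 26182 - 299/2 = 52065/2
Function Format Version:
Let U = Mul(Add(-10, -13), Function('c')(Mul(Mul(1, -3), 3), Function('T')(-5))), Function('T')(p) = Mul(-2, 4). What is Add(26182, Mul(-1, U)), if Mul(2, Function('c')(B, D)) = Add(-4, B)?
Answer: Rational(52065, 2) ≈ 26033.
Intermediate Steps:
Function('T')(p) = -8
Function('c')(B, D) = Add(-2, Mul(Rational(1, 2), B)) (Function('c')(B, D) = Mul(Rational(1, 2), Add(-4, B)) = Add(-2, Mul(Rational(1, 2), B)))
U = Rational(299, 2) (U = Mul(Add(-10, -13), Add(-2, Mul(Rational(1, 2), Mul(Mul(1, -3), 3)))) = Mul(-23, Add(-2, Mul(Rational(1, 2), Mul(-3, 3)))) = Mul(-23, Add(-2, Mul(Rational(1, 2), -9))) = Mul(-23, Add(-2, Rational(-9, 2))) = Mul(-23, Rational(-13, 2)) = Rational(299, 2) ≈ 149.50)
Add(26182, Mul(-1, U)) = Add(26182, Mul(-1, Rational(299, 2))) = Add(26182, Rational(-299, 2)) = Rational(52065, 2)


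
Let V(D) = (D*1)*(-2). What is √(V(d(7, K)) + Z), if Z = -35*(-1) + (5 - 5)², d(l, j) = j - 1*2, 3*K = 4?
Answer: √327/3 ≈ 6.0277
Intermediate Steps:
K = 4/3 (K = (⅓)*4 = 4/3 ≈ 1.3333)
d(l, j) = -2 + j (d(l, j) = j - 2 = -2 + j)
V(D) = -2*D (V(D) = D*(-2) = -2*D)
Z = 35 (Z = 35 + 0² = 35 + 0 = 35)
√(V(d(7, K)) + Z) = √(-2*(-2 + 4/3) + 35) = √(-2*(-⅔) + 35) = √(4/3 + 35) = √(109/3) = √327/3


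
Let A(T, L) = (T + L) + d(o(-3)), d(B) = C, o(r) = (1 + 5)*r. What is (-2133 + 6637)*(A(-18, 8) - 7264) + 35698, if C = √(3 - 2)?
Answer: -32721894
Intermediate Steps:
o(r) = 6*r
C = 1 (C = √1 = 1)
d(B) = 1
A(T, L) = 1 + L + T (A(T, L) = (T + L) + 1 = (L + T) + 1 = 1 + L + T)
(-2133 + 6637)*(A(-18, 8) - 7264) + 35698 = (-2133 + 6637)*((1 + 8 - 18) - 7264) + 35698 = 4504*(-9 - 7264) + 35698 = 4504*(-7273) + 35698 = -32757592 + 35698 = -32721894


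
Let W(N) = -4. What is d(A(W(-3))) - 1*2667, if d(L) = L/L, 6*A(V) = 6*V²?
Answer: -2666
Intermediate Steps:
A(V) = V² (A(V) = (6*V²)/6 = V²)
d(L) = 1
d(A(W(-3))) - 1*2667 = 1 - 1*2667 = 1 - 2667 = -2666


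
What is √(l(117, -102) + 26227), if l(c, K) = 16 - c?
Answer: √26126 ≈ 161.64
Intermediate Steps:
√(l(117, -102) + 26227) = √((16 - 1*117) + 26227) = √((16 - 117) + 26227) = √(-101 + 26227) = √26126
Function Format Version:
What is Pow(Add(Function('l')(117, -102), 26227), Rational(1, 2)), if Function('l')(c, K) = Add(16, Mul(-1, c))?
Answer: Pow(26126, Rational(1, 2)) ≈ 161.64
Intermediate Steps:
Pow(Add(Function('l')(117, -102), 26227), Rational(1, 2)) = Pow(Add(Add(16, Mul(-1, 117)), 26227), Rational(1, 2)) = Pow(Add(Add(16, -117), 26227), Rational(1, 2)) = Pow(Add(-101, 26227), Rational(1, 2)) = Pow(26126, Rational(1, 2))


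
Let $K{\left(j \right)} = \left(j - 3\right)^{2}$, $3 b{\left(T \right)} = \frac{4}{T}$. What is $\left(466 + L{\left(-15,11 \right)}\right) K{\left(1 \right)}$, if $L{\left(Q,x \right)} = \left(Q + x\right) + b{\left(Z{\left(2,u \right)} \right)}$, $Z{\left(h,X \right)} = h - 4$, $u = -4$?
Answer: $\frac{5536}{3} \approx 1845.3$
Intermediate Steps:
$Z{\left(h,X \right)} = -4 + h$ ($Z{\left(h,X \right)} = h - 4 = -4 + h$)
$b{\left(T \right)} = \frac{4}{3 T}$ ($b{\left(T \right)} = \frac{4 \frac{1}{T}}{3} = \frac{4}{3 T}$)
$K{\left(j \right)} = \left(-3 + j\right)^{2}$
$L{\left(Q,x \right)} = - \frac{2}{3} + Q + x$ ($L{\left(Q,x \right)} = \left(Q + x\right) + \frac{4}{3 \left(-4 + 2\right)} = \left(Q + x\right) + \frac{4}{3 \left(-2\right)} = \left(Q + x\right) + \frac{4}{3} \left(- \frac{1}{2}\right) = \left(Q + x\right) - \frac{2}{3} = - \frac{2}{3} + Q + x$)
$\left(466 + L{\left(-15,11 \right)}\right) K{\left(1 \right)} = \left(466 - \frac{14}{3}\right) \left(-3 + 1\right)^{2} = \left(466 - \frac{14}{3}\right) \left(-2\right)^{2} = \frac{1384}{3} \cdot 4 = \frac{5536}{3}$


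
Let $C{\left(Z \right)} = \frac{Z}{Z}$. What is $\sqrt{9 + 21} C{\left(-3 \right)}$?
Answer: $\sqrt{30} \approx 5.4772$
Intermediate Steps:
$C{\left(Z \right)} = 1$
$\sqrt{9 + 21} C{\left(-3 \right)} = \sqrt{9 + 21} \cdot 1 = \sqrt{30} \cdot 1 = \sqrt{30}$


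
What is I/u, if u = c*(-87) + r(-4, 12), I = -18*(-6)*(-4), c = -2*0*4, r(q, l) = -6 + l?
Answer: -72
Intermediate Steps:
c = 0 (c = 0*4 = 0)
I = -432 (I = 108*(-4) = -432)
u = 6 (u = 0*(-87) + (-6 + 12) = 0 + 6 = 6)
I/u = -432/6 = -432*⅙ = -72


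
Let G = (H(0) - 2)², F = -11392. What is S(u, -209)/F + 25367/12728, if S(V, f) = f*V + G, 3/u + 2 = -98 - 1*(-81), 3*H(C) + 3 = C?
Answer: 18027893/9062336 ≈ 1.9893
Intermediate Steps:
H(C) = -1 + C/3
G = 9 (G = ((-1 + (⅓)*0) - 2)² = ((-1 + 0) - 2)² = (-1 - 2)² = (-3)² = 9)
u = -3/19 (u = 3/(-2 + (-98 - 1*(-81))) = 3/(-2 + (-98 + 81)) = 3/(-2 - 17) = 3/(-19) = 3*(-1/19) = -3/19 ≈ -0.15789)
S(V, f) = 9 + V*f (S(V, f) = f*V + 9 = V*f + 9 = 9 + V*f)
S(u, -209)/F + 25367/12728 = (9 - 3/19*(-209))/(-11392) + 25367/12728 = (9 + 33)*(-1/11392) + 25367*(1/12728) = 42*(-1/11392) + 25367/12728 = -21/5696 + 25367/12728 = 18027893/9062336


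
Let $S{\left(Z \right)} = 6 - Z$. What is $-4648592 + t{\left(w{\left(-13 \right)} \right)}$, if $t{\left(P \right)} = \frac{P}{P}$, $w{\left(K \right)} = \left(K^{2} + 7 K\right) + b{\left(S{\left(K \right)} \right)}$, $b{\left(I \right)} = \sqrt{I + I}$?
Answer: $-4648591$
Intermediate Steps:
$b{\left(I \right)} = \sqrt{2} \sqrt{I}$ ($b{\left(I \right)} = \sqrt{2 I} = \sqrt{2} \sqrt{I}$)
$w{\left(K \right)} = K^{2} + 7 K + \sqrt{2} \sqrt{6 - K}$ ($w{\left(K \right)} = \left(K^{2} + 7 K\right) + \sqrt{2} \sqrt{6 - K} = K^{2} + 7 K + \sqrt{2} \sqrt{6 - K}$)
$t{\left(P \right)} = 1$
$-4648592 + t{\left(w{\left(-13 \right)} \right)} = -4648592 + 1 = -4648591$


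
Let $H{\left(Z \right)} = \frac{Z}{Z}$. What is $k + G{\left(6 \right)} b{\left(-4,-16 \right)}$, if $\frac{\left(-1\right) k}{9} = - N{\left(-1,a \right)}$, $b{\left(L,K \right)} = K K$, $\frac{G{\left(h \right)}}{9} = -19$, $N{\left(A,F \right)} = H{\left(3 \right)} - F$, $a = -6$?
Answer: $-43713$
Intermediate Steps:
$H{\left(Z \right)} = 1$
$N{\left(A,F \right)} = 1 - F$
$G{\left(h \right)} = -171$ ($G{\left(h \right)} = 9 \left(-19\right) = -171$)
$b{\left(L,K \right)} = K^{2}$
$k = 63$ ($k = - 9 \left(- (1 - -6)\right) = - 9 \left(- (1 + 6)\right) = - 9 \left(\left(-1\right) 7\right) = \left(-9\right) \left(-7\right) = 63$)
$k + G{\left(6 \right)} b{\left(-4,-16 \right)} = 63 - 171 \left(-16\right)^{2} = 63 - 43776 = -43713$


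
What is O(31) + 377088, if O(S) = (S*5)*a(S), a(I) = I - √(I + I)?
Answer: 381893 - 155*√62 ≈ 3.8067e+5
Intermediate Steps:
a(I) = I - √2*√I (a(I) = I - √(2*I) = I - √2*√I)
O(S) = 5*S*(S - √2*√S) (O(S) = (S*5)*(S - √2*√S) = (5*S)*(S - √2*√S) = 5*S*(S - √2*√S))
O(31) + 377088 = (5*31² - 5*√2*31^(3/2)) + 377088 = (5*961 - 5*√2*31*√31) + 377088 = (4805 - 155*√62) + 377088 = 381893 - 155*√62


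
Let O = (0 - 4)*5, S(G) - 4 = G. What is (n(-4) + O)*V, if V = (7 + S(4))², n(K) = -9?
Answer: -6525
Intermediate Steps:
S(G) = 4 + G
V = 225 (V = (7 + (4 + 4))² = (7 + 8)² = 15² = 225)
O = -20 (O = -4*5 = -20)
(n(-4) + O)*V = (-9 - 20)*225 = -29*225 = -6525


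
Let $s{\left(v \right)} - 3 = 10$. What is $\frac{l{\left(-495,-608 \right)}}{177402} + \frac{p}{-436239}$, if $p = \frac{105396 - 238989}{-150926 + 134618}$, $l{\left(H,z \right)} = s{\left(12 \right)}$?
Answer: $\frac{3821374865}{70115041996668} \approx 5.4502 \cdot 10^{-5}$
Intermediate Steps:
$s{\left(v \right)} = 13$ ($s{\left(v \right)} = 3 + 10 = 13$)
$l{\left(H,z \right)} = 13$
$p = \frac{44531}{5436}$ ($p = - \frac{133593}{-16308} = \left(-133593\right) \left(- \frac{1}{16308}\right) = \frac{44531}{5436} \approx 8.1919$)
$\frac{l{\left(-495,-608 \right)}}{177402} + \frac{p}{-436239} = \frac{13}{177402} + \frac{44531}{5436 \left(-436239\right)} = 13 \cdot \frac{1}{177402} + \frac{44531}{5436} \left(- \frac{1}{436239}\right) = \frac{13}{177402} - \frac{44531}{2371395204} = \frac{3821374865}{70115041996668}$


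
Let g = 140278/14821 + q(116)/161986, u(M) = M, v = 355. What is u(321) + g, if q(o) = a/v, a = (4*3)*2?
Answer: 140824614442637/426141024815 ≈ 330.46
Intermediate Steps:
a = 24 (a = 12*2 = 24)
q(o) = 24/355
g = 4033345477022/426141024815 (g = 140278/14821 + (24/355)/161986 = 140278*(1/14821) + (24/355)*(1/161986) = 140278/14821 + 12/28752515 = 4033345477022/426141024815 ≈ 9.4648)
u(321) + g = 321 + 4033345477022/426141024815 = 140824614442637/426141024815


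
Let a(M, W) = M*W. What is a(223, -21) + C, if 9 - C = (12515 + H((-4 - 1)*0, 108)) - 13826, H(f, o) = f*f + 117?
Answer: -3480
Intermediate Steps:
H(f, o) = 117 + f**2 (H(f, o) = f**2 + 117 = 117 + f**2)
C = 1203 (C = 9 - ((12515 + (117 + ((-4 - 1)*0)**2)) - 13826) = 9 - ((12515 + (117 + (-5*0)**2)) - 13826) = 9 - ((12515 + (117 + 0**2)) - 13826) = 9 - ((12515 + (117 + 0)) - 13826) = 9 - ((12515 + 117) - 13826) = 9 - (12632 - 13826) = 9 - 1*(-1194) = 9 + 1194 = 1203)
a(223, -21) + C = 223*(-21) + 1203 = -4683 + 1203 = -3480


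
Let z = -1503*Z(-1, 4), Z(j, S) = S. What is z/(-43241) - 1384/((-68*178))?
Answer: 16576849/65423633 ≈ 0.25338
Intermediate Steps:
z = -6012 (z = -1503*4 = -6012)
z/(-43241) - 1384/((-68*178)) = -6012/(-43241) - 1384/((-68*178)) = -6012*(-1/43241) - 1384/(-12104) = 6012/43241 - 1384*(-1/12104) = 6012/43241 + 173/1513 = 16576849/65423633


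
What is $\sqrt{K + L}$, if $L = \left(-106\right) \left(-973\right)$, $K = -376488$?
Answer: $5 i \sqrt{10934} \approx 522.83 i$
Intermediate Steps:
$L = 103138$
$\sqrt{K + L} = \sqrt{-376488 + 103138} = \sqrt{-273350} = 5 i \sqrt{10934}$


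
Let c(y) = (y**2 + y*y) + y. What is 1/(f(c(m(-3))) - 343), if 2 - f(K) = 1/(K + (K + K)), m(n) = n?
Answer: -45/15346 ≈ -0.0029324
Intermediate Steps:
c(y) = y + 2*y**2 (c(y) = (y**2 + y**2) + y = 2*y**2 + y = y + 2*y**2)
f(K) = 2 - 1/(3*K) (f(K) = 2 - 1/(K + (K + K)) = 2 - 1/(K + 2*K) = 2 - 1/(3*K))
1/(f(c(m(-3))) - 343) = 1/((2 - (-1/(3*(1 + 2*(-3))))/3) - 343) = 1/((2 - (-1/(3*(1 - 6)))/3) - 343) = 1/((2 - 1/(3*((-3*(-5))))) - 343) = 1/((2 - 1/3/15) - 343) = 1/((2 - 1/3*1/15) - 343) = 1/((2 - 1/45) - 343) = 1/(89/45 - 343) = 1/(-15346/45) = -45/15346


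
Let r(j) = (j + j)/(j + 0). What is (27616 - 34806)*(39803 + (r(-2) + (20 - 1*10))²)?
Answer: -287218930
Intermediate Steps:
r(j) = 2 (r(j) = (2*j)/j = 2)
(27616 - 34806)*(39803 + (r(-2) + (20 - 1*10))²) = (27616 - 34806)*(39803 + (2 + (20 - 1*10))²) = -7190*(39803 + (2 + (20 - 10))²) = -7190*(39803 + (2 + 10)²) = -7190*(39803 + 12²) = -7190*(39803 + 144) = -7190*39947 = -287218930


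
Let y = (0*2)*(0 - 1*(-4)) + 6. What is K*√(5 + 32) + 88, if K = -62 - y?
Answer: 88 - 68*√37 ≈ -325.63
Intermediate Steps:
y = 6 (y = 0*(0 + 4) + 6 = 0*4 + 6 = 0 + 6 = 6)
K = -68 (K = -62 - 1*6 = -62 - 6 = -68)
K*√(5 + 32) + 88 = -68*√(5 + 32) + 88 = -68*√37 + 88 = 88 - 68*√37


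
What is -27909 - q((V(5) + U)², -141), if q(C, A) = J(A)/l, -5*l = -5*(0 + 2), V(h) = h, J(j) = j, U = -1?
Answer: -55677/2 ≈ -27839.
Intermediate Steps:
l = 2 (l = -(-1)*(0 + 2) = -(-1)*2 = -⅕*(-10) = 2)
q(C, A) = A/2
-27909 - q((V(5) + U)², -141) = -27909 - (-141)/2 = -27909 - 1*(-141/2) = -27909 + 141/2 = -55677/2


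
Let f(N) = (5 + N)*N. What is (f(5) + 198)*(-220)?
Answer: -54560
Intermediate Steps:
f(N) = N*(5 + N)
(f(5) + 198)*(-220) = (5*(5 + 5) + 198)*(-220) = (5*10 + 198)*(-220) = (50 + 198)*(-220) = 248*(-220) = -54560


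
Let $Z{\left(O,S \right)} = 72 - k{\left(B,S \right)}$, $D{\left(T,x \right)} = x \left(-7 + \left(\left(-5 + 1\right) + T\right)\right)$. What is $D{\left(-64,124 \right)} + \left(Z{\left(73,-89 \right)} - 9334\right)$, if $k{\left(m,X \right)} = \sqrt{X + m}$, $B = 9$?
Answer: $-18562 - 4 i \sqrt{5} \approx -18562.0 - 8.9443 i$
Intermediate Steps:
$D{\left(T,x \right)} = x \left(-11 + T\right)$ ($D{\left(T,x \right)} = x \left(-7 + \left(-4 + T\right)\right) = x \left(-11 + T\right)$)
$Z{\left(O,S \right)} = 72 - \sqrt{9 + S}$ ($Z{\left(O,S \right)} = 72 - \sqrt{S + 9} = 72 - \sqrt{9 + S}$)
$D{\left(-64,124 \right)} + \left(Z{\left(73,-89 \right)} - 9334\right) = 124 \left(-11 - 64\right) - \left(9262 + \sqrt{9 - 89}\right) = 124 \left(-75\right) - \left(9262 + \sqrt{-80}\right) = -9300 - \left(9262 + 4 i \sqrt{5}\right) = -18562 - 4 i \sqrt{5}$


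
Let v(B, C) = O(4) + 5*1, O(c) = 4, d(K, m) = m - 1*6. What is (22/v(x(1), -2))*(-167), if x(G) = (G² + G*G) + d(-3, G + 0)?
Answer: -3674/9 ≈ -408.22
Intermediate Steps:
d(K, m) = -6 + m (d(K, m) = m - 6 = -6 + m)
x(G) = -6 + G + 2*G² (x(G) = (G² + G*G) + (-6 + (G + 0)) = (G² + G²) + (-6 + G) = 2*G² + (-6 + G) = -6 + G + 2*G²)
v(B, C) = 9 (v(B, C) = 4 + 5*1 = 4 + 5 = 9)
(22/v(x(1), -2))*(-167) = (22/9)*(-167) = -3674/9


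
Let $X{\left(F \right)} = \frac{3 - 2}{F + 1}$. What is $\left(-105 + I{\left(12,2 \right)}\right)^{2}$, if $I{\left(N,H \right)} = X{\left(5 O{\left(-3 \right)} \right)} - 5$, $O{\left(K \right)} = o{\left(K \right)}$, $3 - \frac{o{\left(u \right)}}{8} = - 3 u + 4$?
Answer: $\frac{1926419881}{159201} \approx 12101.0$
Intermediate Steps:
$o{\left(u \right)} = -8 + 24 u$ ($o{\left(u \right)} = 24 - 8 \left(- 3 u + 4\right) = 24 - 8 \left(4 - 3 u\right) = 24 + \left(-32 + 24 u\right) = -8 + 24 u$)
$O{\left(K \right)} = -8 + 24 K$
$X{\left(F \right)} = \frac{1}{1 + F}$ ($X{\left(F \right)} = 1 \frac{1}{1 + F} = \frac{1}{1 + F}$)
$I{\left(N,H \right)} = - \frac{1996}{399}$ ($I{\left(N,H \right)} = \frac{1}{1 + 5 \left(-8 + 24 \left(-3\right)\right)} - 5 = \frac{1}{1 + 5 \left(-8 - 72\right)} - 5 = \frac{1}{1 + 5 \left(-80\right)} - 5 = \frac{1}{1 - 400} - 5 = \frac{1}{-399} - 5 = - \frac{1}{399} - 5 = - \frac{1996}{399}$)
$\left(-105 + I{\left(12,2 \right)}\right)^{2} = \left(-105 - \frac{1996}{399}\right)^{2} = \left(- \frac{43891}{399}\right)^{2} = \frac{1926419881}{159201}$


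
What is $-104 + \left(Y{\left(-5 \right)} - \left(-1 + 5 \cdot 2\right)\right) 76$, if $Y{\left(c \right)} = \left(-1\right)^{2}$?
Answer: $-712$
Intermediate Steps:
$Y{\left(c \right)} = 1$
$-104 + \left(Y{\left(-5 \right)} - \left(-1 + 5 \cdot 2\right)\right) 76 = -104 + \left(1 - \left(-1 + 5 \cdot 2\right)\right) 76 = -104 + \left(1 - \left(-1 + 10\right)\right) 76 = -104 + \left(1 - 9\right) 76 = -104 - 608 = -712$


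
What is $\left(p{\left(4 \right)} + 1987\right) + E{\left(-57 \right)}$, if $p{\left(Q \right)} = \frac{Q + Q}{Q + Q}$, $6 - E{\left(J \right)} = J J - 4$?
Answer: $-1251$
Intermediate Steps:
$E{\left(J \right)} = 10 - J^{2}$ ($E{\left(J \right)} = 6 - \left(J J - 4\right) = 6 - \left(J^{2} - 4\right) = 6 - \left(-4 + J^{2}\right) = 10 - J^{2}$)
$p{\left(Q \right)} = 1$ ($p{\left(Q \right)} = \frac{2 Q}{2 Q} = 2 Q \frac{1}{2 Q} = 1$)
$\left(p{\left(4 \right)} + 1987\right) + E{\left(-57 \right)} = \left(1 + 1987\right) + \left(10 - \left(-57\right)^{2}\right) = 1988 + \left(10 - 3249\right) = 1988 - 3239 = -1251$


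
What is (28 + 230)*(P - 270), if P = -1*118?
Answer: -100104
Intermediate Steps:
P = -118
(28 + 230)*(P - 270) = (28 + 230)*(-118 - 270) = 258*(-388) = -100104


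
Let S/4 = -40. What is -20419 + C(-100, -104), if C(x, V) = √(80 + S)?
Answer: -20419 + 4*I*√5 ≈ -20419.0 + 8.9443*I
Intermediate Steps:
S = -160 (S = 4*(-40) = -160)
C(x, V) = 4*I*√5 (C(x, V) = √(80 - 160) = √(-80) = 4*I*√5)
-20419 + C(-100, -104) = -20419 + 4*I*√5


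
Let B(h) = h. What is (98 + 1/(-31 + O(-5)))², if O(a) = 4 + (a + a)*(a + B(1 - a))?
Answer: 13140625/1369 ≈ 9598.7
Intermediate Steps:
O(a) = 4 + 2*a (O(a) = 4 + (a + a)*(a + (1 - a)) = 4 + (2*a)*1 = 4 + 2*a)
(98 + 1/(-31 + O(-5)))² = (98 + 1/(-31 + (4 + 2*(-5))))² = (98 + 1/(-31 + (4 - 10)))² = (98 + 1/(-31 - 6))² = (98 + 1/(-37))² = (98 - 1/37)² = (3625/37)² = 13140625/1369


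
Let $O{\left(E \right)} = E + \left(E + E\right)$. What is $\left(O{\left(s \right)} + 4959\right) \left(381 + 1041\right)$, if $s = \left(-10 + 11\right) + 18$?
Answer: $7132752$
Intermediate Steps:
$s = 19$ ($s = 1 + 18 = 19$)
$O{\left(E \right)} = 3 E$ ($O{\left(E \right)} = E + 2 E = 3 E$)
$\left(O{\left(s \right)} + 4959\right) \left(381 + 1041\right) = \left(3 \cdot 19 + 4959\right) \left(381 + 1041\right) = \left(57 + 4959\right) 1422 = 5016 \cdot 1422 = 7132752$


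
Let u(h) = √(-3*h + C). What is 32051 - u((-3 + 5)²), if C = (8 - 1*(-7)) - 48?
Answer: 32051 - 3*I*√5 ≈ 32051.0 - 6.7082*I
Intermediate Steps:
C = -33 (C = (8 + 7) - 48 = 15 - 48 = -33)
u(h) = √(-33 - 3*h) (u(h) = √(-3*h - 33) = √(-33 - 3*h))
32051 - u((-3 + 5)²) = 32051 - √(-33 - 3*(-3 + 5)²) = 32051 - √(-33 - 3*2²) = 32051 - √(-33 - 3*4) = 32051 - √(-33 - 12) = 32051 - √(-45) = 32051 - 3*I*√5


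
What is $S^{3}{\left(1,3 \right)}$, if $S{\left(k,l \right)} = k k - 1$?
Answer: $0$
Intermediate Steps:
$S{\left(k,l \right)} = -1 + k^{2}$ ($S{\left(k,l \right)} = k^{2} - 1 = -1 + k^{2}$)
$S^{3}{\left(1,3 \right)} = \left(-1 + 1^{2}\right)^{3} = \left(-1 + 1\right)^{3} = 0^{3} = 0$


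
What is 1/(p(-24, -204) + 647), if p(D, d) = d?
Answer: 1/443 ≈ 0.0022573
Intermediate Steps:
1/(p(-24, -204) + 647) = 1/(-204 + 647) = 1/443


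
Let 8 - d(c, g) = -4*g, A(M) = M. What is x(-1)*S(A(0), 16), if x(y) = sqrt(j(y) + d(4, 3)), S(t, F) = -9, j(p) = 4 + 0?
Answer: -18*sqrt(6) ≈ -44.091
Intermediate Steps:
d(c, g) = 8 + 4*g (d(c, g) = 8 - (-4)*g = 8 + 4*g)
j(p) = 4
x(y) = 2*sqrt(6) (x(y) = sqrt(4 + (8 + 4*3)) = sqrt(4 + (8 + 12)) = sqrt(4 + 20) = sqrt(24) = 2*sqrt(6))
x(-1)*S(A(0), 16) = (2*sqrt(6))*(-9) = -18*sqrt(6)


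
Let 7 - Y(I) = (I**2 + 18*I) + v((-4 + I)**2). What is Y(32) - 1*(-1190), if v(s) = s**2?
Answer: -615059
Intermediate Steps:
Y(I) = 7 - I**2 - (-4 + I)**4 - 18*I (Y(I) = 7 - ((I**2 + 18*I) + ((-4 + I)**2)**2) = 7 - ((I**2 + 18*I) + (-4 + I)**4) = 7 - (I**2 + (-4 + I)**4 + 18*I) = 7 + (-I**2 - (-4 + I)**4 - 18*I) = 7 - I**2 - (-4 + I)**4 - 18*I)
Y(32) - 1*(-1190) = (7 - 1*32**2 - (-4 + 32)**4 - 18*32) - 1*(-1190) = (7 - 1*1024 - 1*28**4 - 576) + 1190 = (7 - 1024 - 1*614656 - 576) + 1190 = (7 - 1024 - 614656 - 576) + 1190 = -616249 + 1190 = -615059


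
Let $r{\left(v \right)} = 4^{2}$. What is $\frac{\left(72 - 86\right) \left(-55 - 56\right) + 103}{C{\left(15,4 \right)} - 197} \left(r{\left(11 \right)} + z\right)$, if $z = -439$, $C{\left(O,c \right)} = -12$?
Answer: $\frac{700911}{209} \approx 3353.6$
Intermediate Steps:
$r{\left(v \right)} = 16$
$\frac{\left(72 - 86\right) \left(-55 - 56\right) + 103}{C{\left(15,4 \right)} - 197} \left(r{\left(11 \right)} + z\right) = \frac{\left(72 - 86\right) \left(-55 - 56\right) + 103}{-12 - 197} \left(16 - 439\right) = \frac{\left(-14\right) \left(-111\right) + 103}{-209} \left(-423\right) = \left(1554 + 103\right) \left(- \frac{1}{209}\right) \left(-423\right) = 1657 \left(- \frac{1}{209}\right) \left(-423\right) = \left(- \frac{1657}{209}\right) \left(-423\right) = \frac{700911}{209}$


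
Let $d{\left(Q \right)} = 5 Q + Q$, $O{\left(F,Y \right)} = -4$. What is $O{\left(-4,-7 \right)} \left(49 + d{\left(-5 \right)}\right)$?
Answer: $-76$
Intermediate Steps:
$d{\left(Q \right)} = 6 Q$
$O{\left(-4,-7 \right)} \left(49 + d{\left(-5 \right)}\right) = - 4 \left(49 + 6 \left(-5\right)\right) = - 4 \left(49 - 30\right) = \left(-4\right) 19 = -76$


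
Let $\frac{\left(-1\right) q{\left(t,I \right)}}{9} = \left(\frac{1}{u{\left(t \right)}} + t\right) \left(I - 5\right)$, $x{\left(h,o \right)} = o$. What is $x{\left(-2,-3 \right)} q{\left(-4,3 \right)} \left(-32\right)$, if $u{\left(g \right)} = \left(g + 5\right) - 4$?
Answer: $-7488$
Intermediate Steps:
$u{\left(g \right)} = 1 + g$ ($u{\left(g \right)} = \left(5 + g\right) - 4 = 1 + g$)
$q{\left(t,I \right)} = - 9 \left(-5 + I\right) \left(t + \frac{1}{1 + t}\right)$ ($q{\left(t,I \right)} = - 9 \left(\frac{1}{1 + t} + t\right) \left(I - 5\right) = - 9 \left(t + \frac{1}{1 + t}\right) \left(-5 + I\right) = - 9 \left(-5 + I\right) \left(t + \frac{1}{1 + t}\right)$)
$x{\left(-2,-3 \right)} q{\left(-4,3 \right)} \left(-32\right) = - 3 \frac{9 \left(5 - 3 - - 4 \left(1 - 4\right) \left(-5 + 3\right)\right)}{1 - 4} \left(-32\right) = - 3 \frac{9 \left(5 - 3 - \left(-4\right) \left(-3\right) \left(-2\right)\right)}{-3} \left(-32\right) = - 3 \cdot 9 \left(- \frac{1}{3}\right) \left(5 - 3 + 24\right) \left(-32\right) = - 3 \cdot 9 \left(- \frac{1}{3}\right) 26 \left(-32\right) = \left(-3\right) \left(-78\right) \left(-32\right) = 234 \left(-32\right) = -7488$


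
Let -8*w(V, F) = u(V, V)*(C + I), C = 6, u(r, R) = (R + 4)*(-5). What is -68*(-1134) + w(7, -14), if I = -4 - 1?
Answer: 616951/8 ≈ 77119.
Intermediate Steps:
u(r, R) = -20 - 5*R (u(r, R) = (4 + R)*(-5) = -20 - 5*R)
I = -5
w(V, F) = 5/2 + 5*V/8 (w(V, F) = -(-20 - 5*V)*(6 - 5)/8 = -(-20 - 5*V)/8 = 5/2 + 5*V/8)
-68*(-1134) + w(7, -14) = -68*(-1134) + (5/2 + (5/8)*7) = 77112 + (5/2 + 35/8) = 77112 + 55/8 = 616951/8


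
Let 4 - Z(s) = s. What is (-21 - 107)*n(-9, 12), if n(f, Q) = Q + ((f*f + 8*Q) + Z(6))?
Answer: -23936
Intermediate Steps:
Z(s) = 4 - s
n(f, Q) = -2 + f² + 9*Q (n(f, Q) = Q + ((f*f + 8*Q) + (4 - 1*6)) = Q + ((f² + 8*Q) + (4 - 6)) = Q + ((f² + 8*Q) - 2) = Q + (-2 + f² + 8*Q) = -2 + f² + 9*Q)
(-21 - 107)*n(-9, 12) = (-21 - 107)*(-2 + (-9)² + 9*12) = -128*(-2 + 81 + 108) = -128*187 = -23936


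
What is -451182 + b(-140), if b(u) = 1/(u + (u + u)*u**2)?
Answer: -2476149981481/5488140 ≈ -4.5118e+5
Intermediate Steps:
b(u) = 1/(u + 2*u**3) (b(u) = 1/(u + (2*u)*u**2) = 1/(u + 2*u**3))
-451182 + b(-140) = -451182 + 1/(-140 + 2*(-140)**3) = -451182 + 1/(-140 + 2*(-2744000)) = -451182 + 1/(-140 - 5488000) = -451182 + 1/(-5488140) = -451182 - 1/5488140 = -2476149981481/5488140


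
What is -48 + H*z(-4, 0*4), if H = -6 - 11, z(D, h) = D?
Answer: 20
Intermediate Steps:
H = -17
-48 + H*z(-4, 0*4) = -48 - 17*(-4) = -48 + 68 = 20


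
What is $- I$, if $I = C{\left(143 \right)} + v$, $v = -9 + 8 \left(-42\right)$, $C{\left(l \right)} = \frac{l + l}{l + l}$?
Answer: $344$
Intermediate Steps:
$C{\left(l \right)} = 1$ ($C{\left(l \right)} = \frac{2 l}{2 l} = 2 l \frac{1}{2 l} = 1$)
$v = -345$ ($v = -9 - 336 = -345$)
$I = -344$ ($I = 1 - 345 = -344$)
$- I = \left(-1\right) \left(-344\right) = 344$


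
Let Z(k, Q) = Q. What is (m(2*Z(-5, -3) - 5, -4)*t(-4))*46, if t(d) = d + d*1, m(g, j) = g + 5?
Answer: 2208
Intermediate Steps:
m(g, j) = 5 + g
t(d) = 2*d (t(d) = d + d = 2*d)
(m(2*Z(-5, -3) - 5, -4)*t(-4))*46 = ((5 + (2*(-3) - 5))*(2*(-4)))*46 = ((5 + (-6 - 5))*(-8))*46 = ((5 - 11)*(-8))*46 = -6*(-8)*46 = 48*46 = 2208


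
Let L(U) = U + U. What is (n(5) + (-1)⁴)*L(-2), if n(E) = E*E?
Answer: -104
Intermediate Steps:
n(E) = E²
L(U) = 2*U
(n(5) + (-1)⁴)*L(-2) = (5² + (-1)⁴)*(2*(-2)) = (25 + 1)*(-4) = 26*(-4) = -104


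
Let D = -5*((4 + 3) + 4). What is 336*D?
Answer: -18480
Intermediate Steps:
D = -55 (D = -5*(7 + 4) = -5*11 = -55)
336*D = 336*(-55) = -18480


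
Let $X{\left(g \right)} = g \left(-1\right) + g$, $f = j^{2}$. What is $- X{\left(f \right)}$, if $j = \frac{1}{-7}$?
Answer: $0$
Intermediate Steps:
$j = - \frac{1}{7} \approx -0.14286$
$f = \frac{1}{49}$ ($f = \left(- \frac{1}{7}\right)^{2} = \frac{1}{49} \approx 0.020408$)
$X{\left(g \right)} = 0$ ($X{\left(g \right)} = - g + g = 0$)
$- X{\left(f \right)} = \left(-1\right) 0 = 0$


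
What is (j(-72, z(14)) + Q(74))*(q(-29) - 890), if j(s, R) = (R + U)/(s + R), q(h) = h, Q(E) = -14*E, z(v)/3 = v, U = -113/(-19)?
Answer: 543525089/570 ≈ 9.5355e+5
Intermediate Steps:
U = 113/19 (U = -113*(-1/19) = 113/19 ≈ 5.9474)
z(v) = 3*v
j(s, R) = (113/19 + R)/(R + s) (j(s, R) = (R + 113/19)/(s + R) = (113/19 + R)/(R + s))
(j(-72, z(14)) + Q(74))*(q(-29) - 890) = ((113/19 + 3*14)/(3*14 - 72) - 14*74)*(-29 - 890) = ((113/19 + 42)/(42 - 72) - 1036)*(-919) = ((911/19)/(-30) - 1036)*(-919) = (-1/30*911/19 - 1036)*(-919) = (-911/570 - 1036)*(-919) = -591431/570*(-919) = 543525089/570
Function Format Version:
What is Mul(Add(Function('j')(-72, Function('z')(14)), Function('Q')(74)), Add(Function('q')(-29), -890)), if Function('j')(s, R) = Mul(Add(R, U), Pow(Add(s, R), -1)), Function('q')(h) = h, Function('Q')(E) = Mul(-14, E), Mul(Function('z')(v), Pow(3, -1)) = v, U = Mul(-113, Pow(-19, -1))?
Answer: Rational(543525089, 570) ≈ 9.5355e+5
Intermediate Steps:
U = Rational(113, 19) (U = Mul(-113, Rational(-1, 19)) = Rational(113, 19) ≈ 5.9474)
Function('z')(v) = Mul(3, v)
Function('j')(s, R) = Mul(Pow(Add(R, s), -1), Add(Rational(113, 19), R)) (Function('j')(s, R) = Mul(Add(R, Rational(113, 19)), Pow(Add(s, R), -1)) = Mul(Add(Rational(113, 19), R), Pow(Add(R, s), -1)) = Mul(Pow(Add(R, s), -1), Add(Rational(113, 19), R)))
Mul(Add(Function('j')(-72, Function('z')(14)), Function('Q')(74)), Add(Function('q')(-29), -890)) = Mul(Add(Mul(Pow(Add(Mul(3, 14), -72), -1), Add(Rational(113, 19), Mul(3, 14))), Mul(-14, 74)), Add(-29, -890)) = Mul(Add(Mul(Pow(Add(42, -72), -1), Add(Rational(113, 19), 42)), -1036), -919) = Mul(Add(Mul(Pow(-30, -1), Rational(911, 19)), -1036), -919) = Mul(Add(Mul(Rational(-1, 30), Rational(911, 19)), -1036), -919) = Mul(Add(Rational(-911, 570), -1036), -919) = Mul(Rational(-591431, 570), -919) = Rational(543525089, 570)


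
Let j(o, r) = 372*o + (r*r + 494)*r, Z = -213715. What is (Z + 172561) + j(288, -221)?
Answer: -10837053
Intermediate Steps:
j(o, r) = 372*o + r*(494 + r**2) (j(o, r) = 372*o + (r**2 + 494)*r = 372*o + (494 + r**2)*r = 372*o + r*(494 + r**2))
(Z + 172561) + j(288, -221) = (-213715 + 172561) + ((-221)**3 + 372*288 + 494*(-221)) = -41154 + (-10793861 + 107136 - 109174) = -41154 - 10795899 = -10837053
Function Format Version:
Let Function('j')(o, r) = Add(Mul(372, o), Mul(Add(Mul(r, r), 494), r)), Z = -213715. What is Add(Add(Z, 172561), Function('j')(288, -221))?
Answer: -10837053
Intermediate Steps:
Function('j')(o, r) = Add(Mul(372, o), Mul(r, Add(494, Pow(r, 2)))) (Function('j')(o, r) = Add(Mul(372, o), Mul(Add(Pow(r, 2), 494), r)) = Add(Mul(372, o), Mul(Add(494, Pow(r, 2)), r)) = Add(Mul(372, o), Mul(r, Add(494, Pow(r, 2)))))
Add(Add(Z, 172561), Function('j')(288, -221)) = Add(Add(-213715, 172561), Add(Pow(-221, 3), Mul(372, 288), Mul(494, -221))) = Add(-41154, Add(-10793861, 107136, -109174)) = Add(-41154, -10795899) = -10837053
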